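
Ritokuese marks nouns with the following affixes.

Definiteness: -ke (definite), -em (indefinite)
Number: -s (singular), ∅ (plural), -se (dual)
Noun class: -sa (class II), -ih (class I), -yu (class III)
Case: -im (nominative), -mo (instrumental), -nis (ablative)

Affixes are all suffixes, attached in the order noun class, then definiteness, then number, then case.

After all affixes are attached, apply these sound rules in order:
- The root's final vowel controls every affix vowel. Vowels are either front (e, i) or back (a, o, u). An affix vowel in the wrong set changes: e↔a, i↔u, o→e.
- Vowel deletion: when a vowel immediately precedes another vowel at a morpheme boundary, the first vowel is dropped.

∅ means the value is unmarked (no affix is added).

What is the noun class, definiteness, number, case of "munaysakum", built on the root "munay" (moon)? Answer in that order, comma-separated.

Segment: munay-sa-ke-im.
noun class: -sa → class II.
definiteness: -ke → definite.
number: ∅ → plural.
case: -im → nominative.

class II, definite, plural, nominative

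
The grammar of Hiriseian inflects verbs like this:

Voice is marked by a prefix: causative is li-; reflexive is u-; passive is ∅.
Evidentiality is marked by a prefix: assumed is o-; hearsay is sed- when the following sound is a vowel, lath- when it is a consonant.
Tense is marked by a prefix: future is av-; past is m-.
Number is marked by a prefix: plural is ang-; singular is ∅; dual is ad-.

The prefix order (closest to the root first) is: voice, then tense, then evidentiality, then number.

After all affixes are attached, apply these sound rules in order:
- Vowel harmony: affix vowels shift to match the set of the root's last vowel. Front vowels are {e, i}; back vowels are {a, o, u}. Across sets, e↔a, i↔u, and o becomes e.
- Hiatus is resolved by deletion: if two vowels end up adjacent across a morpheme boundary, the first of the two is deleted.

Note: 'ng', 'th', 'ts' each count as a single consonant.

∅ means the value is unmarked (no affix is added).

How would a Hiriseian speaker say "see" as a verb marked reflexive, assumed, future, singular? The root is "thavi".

evithavi

Attach voice reflexive u- → uthavi.
Attach tense future av- → avuthavi.
Attach evidentiality assumed o- → oavuthavi.
number = singular: zero marking, form stays oavuthavi.
Apply vowel harmony: oavuthavi → eevithavi.
Apply vowel deletion: eevithavi → evithavi.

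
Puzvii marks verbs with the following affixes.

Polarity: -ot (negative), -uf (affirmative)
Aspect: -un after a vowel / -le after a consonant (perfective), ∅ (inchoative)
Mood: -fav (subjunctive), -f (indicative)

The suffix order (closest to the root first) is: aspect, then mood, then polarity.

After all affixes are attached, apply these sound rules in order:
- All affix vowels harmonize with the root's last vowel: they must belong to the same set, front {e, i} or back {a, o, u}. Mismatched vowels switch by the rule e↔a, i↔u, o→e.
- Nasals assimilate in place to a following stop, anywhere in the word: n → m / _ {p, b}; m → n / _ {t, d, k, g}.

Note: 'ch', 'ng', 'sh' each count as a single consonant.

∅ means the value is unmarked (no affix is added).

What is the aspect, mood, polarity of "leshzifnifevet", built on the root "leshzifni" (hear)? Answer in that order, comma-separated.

Segment: leshzifni-fav-ot.
aspect: ∅ → inchoative.
mood: -fav → subjunctive.
polarity: -ot → negative.

inchoative, subjunctive, negative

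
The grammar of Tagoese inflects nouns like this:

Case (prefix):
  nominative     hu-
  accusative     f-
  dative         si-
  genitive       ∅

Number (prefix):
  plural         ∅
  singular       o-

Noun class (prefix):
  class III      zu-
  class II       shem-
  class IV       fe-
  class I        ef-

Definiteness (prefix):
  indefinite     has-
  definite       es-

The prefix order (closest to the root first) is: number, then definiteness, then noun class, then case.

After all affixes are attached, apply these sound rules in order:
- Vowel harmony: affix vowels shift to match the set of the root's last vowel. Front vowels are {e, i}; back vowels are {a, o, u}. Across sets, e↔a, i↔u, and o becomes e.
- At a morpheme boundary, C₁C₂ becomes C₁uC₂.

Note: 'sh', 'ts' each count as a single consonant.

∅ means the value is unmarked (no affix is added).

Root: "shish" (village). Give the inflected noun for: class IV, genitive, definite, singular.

feeseshish

Attach number singular o- → oshish.
Attach definiteness definite es- → esoshish.
Attach noun class class IV fe- → feesoshish.
case = genitive: zero marking, form stays feesoshish.
Apply vowel harmony: feesoshish → feeseshish.
Epenthesis: no change.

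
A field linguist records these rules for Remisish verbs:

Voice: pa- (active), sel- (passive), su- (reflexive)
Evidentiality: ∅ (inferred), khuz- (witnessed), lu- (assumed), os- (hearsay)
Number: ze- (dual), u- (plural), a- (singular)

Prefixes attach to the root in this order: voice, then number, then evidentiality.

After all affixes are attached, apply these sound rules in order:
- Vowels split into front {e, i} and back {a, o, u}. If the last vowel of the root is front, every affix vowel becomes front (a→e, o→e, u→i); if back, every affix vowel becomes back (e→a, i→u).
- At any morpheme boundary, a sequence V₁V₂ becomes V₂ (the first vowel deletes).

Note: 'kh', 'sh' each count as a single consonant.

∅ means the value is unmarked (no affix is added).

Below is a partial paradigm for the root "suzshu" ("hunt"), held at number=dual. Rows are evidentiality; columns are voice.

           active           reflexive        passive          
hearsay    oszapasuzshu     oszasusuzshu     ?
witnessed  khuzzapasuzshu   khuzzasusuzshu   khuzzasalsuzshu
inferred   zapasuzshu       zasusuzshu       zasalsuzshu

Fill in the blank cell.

oszasalsuzshu

Attach voice passive sel- → selsuzshu.
Attach number dual ze- → zeselsuzshu.
Attach evidentiality hearsay os- → oszeselsuzshu.
Apply vowel harmony: oszeselsuzshu → oszasalsuzshu.
Vowel deletion: no change.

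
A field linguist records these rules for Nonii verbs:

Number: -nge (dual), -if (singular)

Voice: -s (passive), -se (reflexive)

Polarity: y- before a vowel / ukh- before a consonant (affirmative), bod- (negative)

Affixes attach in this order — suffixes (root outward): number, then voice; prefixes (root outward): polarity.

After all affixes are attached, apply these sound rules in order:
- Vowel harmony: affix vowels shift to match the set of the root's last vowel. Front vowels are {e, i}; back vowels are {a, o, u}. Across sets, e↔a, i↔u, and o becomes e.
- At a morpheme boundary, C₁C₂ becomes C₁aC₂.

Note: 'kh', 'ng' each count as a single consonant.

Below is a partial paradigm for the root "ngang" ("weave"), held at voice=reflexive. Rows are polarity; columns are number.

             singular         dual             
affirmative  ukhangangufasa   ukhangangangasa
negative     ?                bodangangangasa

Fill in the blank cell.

bodangangufasa

Attach number singular -if → ngangif.
Attach polarity negative bod- → bodngangif.
Attach voice reflexive -se → bodngangifse.
Apply vowel harmony: bodngangifse → bodngangufsa.
Apply epenthesis: bodngangufsa → bodangangufasa.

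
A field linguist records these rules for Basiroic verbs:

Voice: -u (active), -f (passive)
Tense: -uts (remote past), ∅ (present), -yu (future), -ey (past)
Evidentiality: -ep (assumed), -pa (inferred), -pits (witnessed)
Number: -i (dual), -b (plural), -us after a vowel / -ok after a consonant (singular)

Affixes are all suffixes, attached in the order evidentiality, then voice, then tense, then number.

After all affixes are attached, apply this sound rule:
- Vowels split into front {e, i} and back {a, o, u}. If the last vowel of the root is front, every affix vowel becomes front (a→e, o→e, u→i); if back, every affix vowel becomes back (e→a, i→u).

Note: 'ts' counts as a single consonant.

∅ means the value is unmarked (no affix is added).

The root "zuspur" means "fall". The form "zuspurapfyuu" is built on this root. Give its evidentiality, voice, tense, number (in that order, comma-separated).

assumed, passive, future, dual

Segment: zuspur-ep-f-yu-i.
evidentiality: -ep → assumed.
voice: -f → passive.
tense: -yu → future.
number: -i → dual.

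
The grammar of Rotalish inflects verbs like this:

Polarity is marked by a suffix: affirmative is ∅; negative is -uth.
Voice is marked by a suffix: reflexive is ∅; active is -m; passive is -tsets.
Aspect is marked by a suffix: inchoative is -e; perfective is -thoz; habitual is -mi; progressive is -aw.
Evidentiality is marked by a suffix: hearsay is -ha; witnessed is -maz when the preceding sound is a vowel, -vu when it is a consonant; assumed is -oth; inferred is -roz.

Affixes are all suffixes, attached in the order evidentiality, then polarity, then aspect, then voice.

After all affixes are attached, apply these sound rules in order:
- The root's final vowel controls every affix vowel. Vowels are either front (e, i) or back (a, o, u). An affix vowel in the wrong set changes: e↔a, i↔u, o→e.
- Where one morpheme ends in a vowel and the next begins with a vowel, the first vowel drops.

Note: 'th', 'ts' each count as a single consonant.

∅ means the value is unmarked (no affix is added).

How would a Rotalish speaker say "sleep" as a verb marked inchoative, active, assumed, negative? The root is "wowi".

Attach evidentiality assumed -oth → wowioth.
Attach polarity negative -uth → wowiothuth.
Attach aspect inchoative -e → wowiothuthe.
Attach voice active -m → wowiothuthem.
Apply vowel harmony: wowiothuthem → wowiethithem.
Apply vowel deletion: wowiethithem → wowethithem.

wowethithem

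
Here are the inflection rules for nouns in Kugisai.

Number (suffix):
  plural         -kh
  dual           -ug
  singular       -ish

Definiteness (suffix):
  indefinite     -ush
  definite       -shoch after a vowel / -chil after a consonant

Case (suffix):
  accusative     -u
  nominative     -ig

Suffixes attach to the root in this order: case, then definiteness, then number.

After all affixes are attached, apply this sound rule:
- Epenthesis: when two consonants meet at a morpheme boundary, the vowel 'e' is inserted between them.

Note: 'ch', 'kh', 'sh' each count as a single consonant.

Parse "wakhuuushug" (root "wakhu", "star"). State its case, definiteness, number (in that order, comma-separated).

accusative, indefinite, dual

Segment: wakhu-u-ush-ug.
case: -u → accusative.
definiteness: -ush → indefinite.
number: -ug → dual.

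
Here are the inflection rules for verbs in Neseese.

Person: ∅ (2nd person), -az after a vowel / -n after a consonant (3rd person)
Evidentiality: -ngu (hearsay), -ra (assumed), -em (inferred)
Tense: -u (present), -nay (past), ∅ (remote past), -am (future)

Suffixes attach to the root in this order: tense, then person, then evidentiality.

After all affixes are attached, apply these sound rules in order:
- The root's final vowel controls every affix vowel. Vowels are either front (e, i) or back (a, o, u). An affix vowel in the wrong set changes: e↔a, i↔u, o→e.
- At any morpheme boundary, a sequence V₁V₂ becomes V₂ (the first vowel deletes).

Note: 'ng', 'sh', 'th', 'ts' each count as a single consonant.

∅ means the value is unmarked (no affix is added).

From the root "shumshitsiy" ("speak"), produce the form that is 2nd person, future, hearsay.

Attach tense future -am → shumshitsiyam.
person = 2nd person: zero marking, form stays shumshitsiyam.
Attach evidentiality hearsay -ngu → shumshitsiyamngu.
Apply vowel harmony: shumshitsiyamngu → shumshitsiyemngi.
Vowel deletion: no change.

shumshitsiyemngi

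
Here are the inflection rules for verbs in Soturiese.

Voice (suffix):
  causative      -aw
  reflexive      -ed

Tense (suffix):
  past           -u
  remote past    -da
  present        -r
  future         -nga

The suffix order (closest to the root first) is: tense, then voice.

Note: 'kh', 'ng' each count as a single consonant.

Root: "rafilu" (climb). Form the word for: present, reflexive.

Attach tense present -r → rafilur.
Attach voice reflexive -ed → rafilured.

rafilured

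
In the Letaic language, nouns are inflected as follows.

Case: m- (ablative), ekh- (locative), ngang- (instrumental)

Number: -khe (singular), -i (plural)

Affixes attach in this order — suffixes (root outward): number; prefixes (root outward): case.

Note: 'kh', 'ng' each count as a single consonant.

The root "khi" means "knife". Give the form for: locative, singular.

Attach number singular -khe → khikhe.
Attach case locative ekh- → ekhkhikhe.

ekhkhikhe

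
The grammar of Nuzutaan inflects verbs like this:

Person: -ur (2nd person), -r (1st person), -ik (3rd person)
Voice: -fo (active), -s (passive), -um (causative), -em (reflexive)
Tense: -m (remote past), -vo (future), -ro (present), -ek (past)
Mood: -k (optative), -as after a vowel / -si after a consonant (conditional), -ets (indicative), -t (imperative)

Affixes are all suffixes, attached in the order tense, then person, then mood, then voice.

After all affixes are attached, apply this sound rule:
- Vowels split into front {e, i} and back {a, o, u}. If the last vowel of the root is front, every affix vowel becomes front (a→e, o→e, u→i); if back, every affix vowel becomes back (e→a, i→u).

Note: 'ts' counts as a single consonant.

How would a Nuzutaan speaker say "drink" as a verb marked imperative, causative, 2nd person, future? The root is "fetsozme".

Attach tense future -vo → fetsozmevo.
Attach person 2nd person -ur → fetsozmevour.
Attach mood imperative -t → fetsozmevourt.
Attach voice causative -um → fetsozmevourtum.
Apply vowel harmony: fetsozmevourtum → fetsozmeveirtim.

fetsozmeveirtim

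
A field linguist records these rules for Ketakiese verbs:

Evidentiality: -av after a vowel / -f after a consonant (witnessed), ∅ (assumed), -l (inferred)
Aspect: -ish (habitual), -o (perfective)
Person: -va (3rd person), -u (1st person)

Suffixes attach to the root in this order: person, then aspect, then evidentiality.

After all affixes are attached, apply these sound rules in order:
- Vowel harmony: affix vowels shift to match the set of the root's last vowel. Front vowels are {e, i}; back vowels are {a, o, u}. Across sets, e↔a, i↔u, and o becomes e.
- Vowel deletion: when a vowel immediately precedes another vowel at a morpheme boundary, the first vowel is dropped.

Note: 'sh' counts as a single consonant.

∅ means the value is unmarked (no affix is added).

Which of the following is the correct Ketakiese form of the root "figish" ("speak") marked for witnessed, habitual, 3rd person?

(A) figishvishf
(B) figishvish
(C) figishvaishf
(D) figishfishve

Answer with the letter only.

A

Attach person 3rd person -va → figishva.
Attach aspect habitual -ish → figishvaish.
Attach evidentiality witnessed -f (after consonant 'sh') → figishvaishf.
Apply vowel harmony: figishvaishf → figishveishf.
Apply vowel deletion: figishveishf → figishvishf.
So the correct form is figishvishf, option (A).
(B) figishvish is wrong: it uses assumed instead of witnessed for evidentiality.
(D) figishfishve is wrong: it has the affixes in the wrong order.
(C) figishvaishf is wrong: it fails to apply the sound rule(s).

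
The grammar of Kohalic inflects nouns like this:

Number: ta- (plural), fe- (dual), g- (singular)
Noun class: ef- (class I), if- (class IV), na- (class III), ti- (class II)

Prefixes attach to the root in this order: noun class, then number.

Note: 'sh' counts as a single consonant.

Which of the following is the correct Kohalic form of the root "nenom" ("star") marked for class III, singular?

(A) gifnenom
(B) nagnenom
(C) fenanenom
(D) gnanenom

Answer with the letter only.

D

Attach noun class class III na- → nanenom.
Attach number singular g- → gnanenom.
So the correct form is gnanenom, option (D).
(A) gifnenom is wrong: it uses class IV instead of class III for noun class.
(C) fenanenom is wrong: it uses dual instead of singular for number.
(B) nagnenom is wrong: it has the affixes in the wrong order.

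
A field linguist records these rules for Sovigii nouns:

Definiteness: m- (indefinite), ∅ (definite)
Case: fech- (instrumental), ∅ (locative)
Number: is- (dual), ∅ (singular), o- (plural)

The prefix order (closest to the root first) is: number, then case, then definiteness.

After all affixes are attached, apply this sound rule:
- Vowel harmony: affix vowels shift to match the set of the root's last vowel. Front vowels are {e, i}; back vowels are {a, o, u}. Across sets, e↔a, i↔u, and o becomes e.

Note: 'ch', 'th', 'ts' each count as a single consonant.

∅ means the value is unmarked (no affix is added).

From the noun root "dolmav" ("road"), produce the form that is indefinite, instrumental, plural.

mfachodolmav

Attach number plural o- → odolmav.
Attach case instrumental fech- → fechodolmav.
Attach definiteness indefinite m- → mfechodolmav.
Apply vowel harmony: mfechodolmav → mfachodolmav.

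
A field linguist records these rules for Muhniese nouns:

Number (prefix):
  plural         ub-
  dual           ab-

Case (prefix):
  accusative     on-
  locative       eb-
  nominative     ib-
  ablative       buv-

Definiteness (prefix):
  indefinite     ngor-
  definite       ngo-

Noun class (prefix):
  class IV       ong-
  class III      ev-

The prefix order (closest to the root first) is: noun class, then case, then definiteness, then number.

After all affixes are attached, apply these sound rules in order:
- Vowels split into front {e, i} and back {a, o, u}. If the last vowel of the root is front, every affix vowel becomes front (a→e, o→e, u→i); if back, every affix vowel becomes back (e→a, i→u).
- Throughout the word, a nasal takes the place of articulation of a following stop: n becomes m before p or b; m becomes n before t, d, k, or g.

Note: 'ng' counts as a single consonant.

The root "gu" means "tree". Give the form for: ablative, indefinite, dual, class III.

abngorbuvavgu

Attach noun class class III ev- → evgu.
Attach case ablative buv- → buvevgu.
Attach definiteness indefinite ngor- → ngorbuvevgu.
Attach number dual ab- → abngorbuvevgu.
Apply vowel harmony: abngorbuvevgu → abngorbuvavgu.
Nasal assimilation: no change.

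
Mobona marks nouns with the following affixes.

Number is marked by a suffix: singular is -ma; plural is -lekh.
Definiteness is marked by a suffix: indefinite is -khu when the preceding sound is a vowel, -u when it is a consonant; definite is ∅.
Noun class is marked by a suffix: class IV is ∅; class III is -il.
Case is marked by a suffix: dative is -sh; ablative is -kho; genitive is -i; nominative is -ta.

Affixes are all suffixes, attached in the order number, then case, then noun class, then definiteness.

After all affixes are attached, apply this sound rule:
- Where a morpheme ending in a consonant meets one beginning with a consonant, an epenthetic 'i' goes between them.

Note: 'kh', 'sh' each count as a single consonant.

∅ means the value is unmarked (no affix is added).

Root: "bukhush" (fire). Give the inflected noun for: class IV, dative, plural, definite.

bukhushilekhish

Attach number plural -lekh → bukhushlekh.
Attach case dative -sh → bukhushlekhsh.
noun class = class IV: zero marking, form stays bukhushlekhsh.
definiteness = definite: zero marking, form stays bukhushlekhsh.
Apply epenthesis: bukhushlekhsh → bukhushilekhish.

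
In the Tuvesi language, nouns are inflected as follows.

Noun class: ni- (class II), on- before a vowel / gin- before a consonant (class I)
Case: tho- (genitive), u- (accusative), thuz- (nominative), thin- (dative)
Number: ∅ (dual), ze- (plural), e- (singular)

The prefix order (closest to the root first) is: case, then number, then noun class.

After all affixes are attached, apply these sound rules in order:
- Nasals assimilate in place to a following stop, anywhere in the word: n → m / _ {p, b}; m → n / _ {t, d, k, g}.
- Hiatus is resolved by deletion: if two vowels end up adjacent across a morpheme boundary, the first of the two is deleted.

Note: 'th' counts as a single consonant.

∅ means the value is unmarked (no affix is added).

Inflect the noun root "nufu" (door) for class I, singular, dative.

onethinnufu

Attach case dative thin- → thinnufu.
Attach number singular e- → ethinnufu.
Attach noun class class I on- (before vowel 'e') → onethinnufu.
Nasal assimilation: no change.
Vowel deletion: no change.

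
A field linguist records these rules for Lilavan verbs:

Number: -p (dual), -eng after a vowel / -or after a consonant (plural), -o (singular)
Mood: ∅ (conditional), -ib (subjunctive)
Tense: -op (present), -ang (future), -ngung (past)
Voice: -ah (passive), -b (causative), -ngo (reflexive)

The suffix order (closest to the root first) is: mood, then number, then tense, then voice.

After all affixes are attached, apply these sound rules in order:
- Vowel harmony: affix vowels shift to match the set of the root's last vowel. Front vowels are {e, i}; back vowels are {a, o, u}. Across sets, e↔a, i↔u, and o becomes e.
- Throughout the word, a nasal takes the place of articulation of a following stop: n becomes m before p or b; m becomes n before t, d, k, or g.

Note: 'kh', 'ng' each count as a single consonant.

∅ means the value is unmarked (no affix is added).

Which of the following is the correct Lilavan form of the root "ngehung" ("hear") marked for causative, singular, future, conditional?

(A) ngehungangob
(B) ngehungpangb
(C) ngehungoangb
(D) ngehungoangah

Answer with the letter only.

C

mood = conditional: zero marking, form stays ngehung.
Attach number singular -o → ngehungo.
Attach tense future -ang → ngehungoang.
Attach voice causative -b → ngehungoangb.
Vowel harmony: no change.
Nasal assimilation: no change.
So the correct form is ngehungoangb, option (C).
(D) ngehungoangah is wrong: it uses passive instead of causative for voice.
(A) ngehungangob is wrong: it has the affixes in the wrong order.
(B) ngehungpangb is wrong: it uses dual instead of singular for number.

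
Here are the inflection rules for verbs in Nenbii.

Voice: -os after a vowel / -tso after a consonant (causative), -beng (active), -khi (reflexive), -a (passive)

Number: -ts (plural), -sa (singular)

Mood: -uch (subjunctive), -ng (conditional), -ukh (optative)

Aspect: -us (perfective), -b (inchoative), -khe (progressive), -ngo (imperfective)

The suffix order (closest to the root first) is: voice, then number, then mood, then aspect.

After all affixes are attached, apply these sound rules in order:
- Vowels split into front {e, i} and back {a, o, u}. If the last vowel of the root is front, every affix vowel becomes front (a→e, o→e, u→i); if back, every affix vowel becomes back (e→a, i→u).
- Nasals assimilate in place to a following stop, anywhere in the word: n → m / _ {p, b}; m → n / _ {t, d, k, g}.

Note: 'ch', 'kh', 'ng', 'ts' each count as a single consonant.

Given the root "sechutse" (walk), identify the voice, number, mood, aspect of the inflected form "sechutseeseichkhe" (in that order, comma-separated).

passive, singular, subjunctive, progressive

Segment: sechutse-a-sa-uch-khe.
voice: -a → passive.
number: -sa → singular.
mood: -uch → subjunctive.
aspect: -khe → progressive.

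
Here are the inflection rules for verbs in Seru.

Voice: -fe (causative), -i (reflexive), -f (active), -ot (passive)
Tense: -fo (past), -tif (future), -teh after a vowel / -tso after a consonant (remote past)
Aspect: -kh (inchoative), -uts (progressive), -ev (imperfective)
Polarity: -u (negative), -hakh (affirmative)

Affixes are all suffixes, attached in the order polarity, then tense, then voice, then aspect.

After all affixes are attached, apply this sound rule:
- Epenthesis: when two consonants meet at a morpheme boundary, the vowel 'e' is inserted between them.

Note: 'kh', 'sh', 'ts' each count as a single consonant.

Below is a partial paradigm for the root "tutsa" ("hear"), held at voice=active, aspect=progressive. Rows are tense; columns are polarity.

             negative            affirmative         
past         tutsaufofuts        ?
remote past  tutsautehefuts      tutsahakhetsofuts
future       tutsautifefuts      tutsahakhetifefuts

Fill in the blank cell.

tutsahakhefofuts

Attach polarity affirmative -hakh → tutsahakh.
Attach tense past -fo → tutsahakhfo.
Attach voice active -f → tutsahakhfof.
Attach aspect progressive -uts → tutsahakhfofuts.
Apply epenthesis: tutsahakhfofuts → tutsahakhefofuts.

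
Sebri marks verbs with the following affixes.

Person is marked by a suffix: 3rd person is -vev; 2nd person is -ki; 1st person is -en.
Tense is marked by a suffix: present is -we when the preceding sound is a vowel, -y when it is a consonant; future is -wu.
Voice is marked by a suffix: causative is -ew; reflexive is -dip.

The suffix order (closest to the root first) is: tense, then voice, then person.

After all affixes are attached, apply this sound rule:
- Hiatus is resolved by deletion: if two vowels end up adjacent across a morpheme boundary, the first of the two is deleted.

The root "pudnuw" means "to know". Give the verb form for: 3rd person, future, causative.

Attach tense future -wu → pudnuwwu.
Attach voice causative -ew → pudnuwwuew.
Attach person 3rd person -vev → pudnuwwuewvev.
Apply vowel deletion: pudnuwwuewvev → pudnuwwewvev.

pudnuwwewvev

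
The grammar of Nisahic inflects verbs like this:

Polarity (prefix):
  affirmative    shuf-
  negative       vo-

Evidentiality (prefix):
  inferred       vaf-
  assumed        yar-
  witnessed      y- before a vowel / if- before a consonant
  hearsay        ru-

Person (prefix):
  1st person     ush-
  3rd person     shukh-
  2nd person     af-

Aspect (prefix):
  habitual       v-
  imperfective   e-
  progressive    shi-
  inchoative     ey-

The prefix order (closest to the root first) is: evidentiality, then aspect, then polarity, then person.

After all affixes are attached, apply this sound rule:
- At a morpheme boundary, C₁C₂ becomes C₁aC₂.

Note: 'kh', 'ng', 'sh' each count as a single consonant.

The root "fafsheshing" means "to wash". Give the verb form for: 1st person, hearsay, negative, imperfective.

ushavoerufafsheshing

Attach evidentiality hearsay ru- → rufafsheshing.
Attach aspect imperfective e- → erufafsheshing.
Attach polarity negative vo- → voerufafsheshing.
Attach person 1st person ush- → ushvoerufafsheshing.
Apply epenthesis: ushvoerufafsheshing → ushavoerufafsheshing.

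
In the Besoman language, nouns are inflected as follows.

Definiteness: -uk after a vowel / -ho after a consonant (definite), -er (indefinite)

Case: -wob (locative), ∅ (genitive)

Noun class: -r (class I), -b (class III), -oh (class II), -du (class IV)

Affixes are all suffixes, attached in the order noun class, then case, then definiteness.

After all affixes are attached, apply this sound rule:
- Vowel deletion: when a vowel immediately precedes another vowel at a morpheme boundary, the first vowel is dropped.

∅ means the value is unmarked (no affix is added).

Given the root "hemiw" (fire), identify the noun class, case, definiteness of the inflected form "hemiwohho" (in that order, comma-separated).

Segment: hemiw-oh-ho.
noun class: -oh → class II.
case: ∅ → genitive.
definiteness: -uk/ho → definite.

class II, genitive, definite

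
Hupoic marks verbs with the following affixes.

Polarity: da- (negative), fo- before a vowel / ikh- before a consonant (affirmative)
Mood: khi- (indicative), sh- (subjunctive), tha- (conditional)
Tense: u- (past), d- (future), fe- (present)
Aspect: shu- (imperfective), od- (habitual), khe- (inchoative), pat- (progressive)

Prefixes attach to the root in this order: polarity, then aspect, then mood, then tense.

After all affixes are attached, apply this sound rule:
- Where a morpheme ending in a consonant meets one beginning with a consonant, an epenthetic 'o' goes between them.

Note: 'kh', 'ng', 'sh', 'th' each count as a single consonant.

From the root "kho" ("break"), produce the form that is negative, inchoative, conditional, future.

Attach polarity negative da- → dakho.
Attach aspect inchoative khe- → khedakho.
Attach mood conditional tha- → thakhedakho.
Attach tense future d- → dthakhedakho.
Apply epenthesis: dthakhedakho → dothakhedakho.

dothakhedakho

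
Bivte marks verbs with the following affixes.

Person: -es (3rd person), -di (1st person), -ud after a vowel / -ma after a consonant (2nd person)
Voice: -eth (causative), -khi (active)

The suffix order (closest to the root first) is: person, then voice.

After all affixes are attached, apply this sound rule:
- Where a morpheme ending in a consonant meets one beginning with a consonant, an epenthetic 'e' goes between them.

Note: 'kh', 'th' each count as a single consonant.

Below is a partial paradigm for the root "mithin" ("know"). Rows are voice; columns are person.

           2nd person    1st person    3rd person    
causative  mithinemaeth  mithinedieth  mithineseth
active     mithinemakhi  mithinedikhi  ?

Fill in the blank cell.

Attach person 3rd person -es → mithines.
Attach voice active -khi → mithineskhi.
Apply epenthesis: mithineskhi → mithinesekhi.

mithinesekhi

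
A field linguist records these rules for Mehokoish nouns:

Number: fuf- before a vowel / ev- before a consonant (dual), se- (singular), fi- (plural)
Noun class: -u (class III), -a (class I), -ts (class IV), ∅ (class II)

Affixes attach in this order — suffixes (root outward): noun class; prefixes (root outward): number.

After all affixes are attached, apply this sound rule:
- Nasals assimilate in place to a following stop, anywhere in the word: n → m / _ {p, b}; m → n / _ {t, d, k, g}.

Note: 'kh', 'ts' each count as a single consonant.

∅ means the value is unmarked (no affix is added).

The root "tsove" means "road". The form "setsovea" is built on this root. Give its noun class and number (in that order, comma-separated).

Segment: se-tsove-a.
noun class: -a → class I.
number: se- → singular.

class I, singular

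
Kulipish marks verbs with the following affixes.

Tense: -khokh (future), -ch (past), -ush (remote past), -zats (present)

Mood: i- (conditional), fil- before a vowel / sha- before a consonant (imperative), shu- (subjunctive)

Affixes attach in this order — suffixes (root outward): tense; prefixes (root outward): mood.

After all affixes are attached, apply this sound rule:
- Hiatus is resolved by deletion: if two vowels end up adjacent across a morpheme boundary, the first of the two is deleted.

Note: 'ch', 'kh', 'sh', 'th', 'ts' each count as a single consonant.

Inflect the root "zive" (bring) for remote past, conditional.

Attach mood conditional i- → izive.
Attach tense remote past -ush → iziveush.
Apply vowel deletion: iziveush → izivush.

izivush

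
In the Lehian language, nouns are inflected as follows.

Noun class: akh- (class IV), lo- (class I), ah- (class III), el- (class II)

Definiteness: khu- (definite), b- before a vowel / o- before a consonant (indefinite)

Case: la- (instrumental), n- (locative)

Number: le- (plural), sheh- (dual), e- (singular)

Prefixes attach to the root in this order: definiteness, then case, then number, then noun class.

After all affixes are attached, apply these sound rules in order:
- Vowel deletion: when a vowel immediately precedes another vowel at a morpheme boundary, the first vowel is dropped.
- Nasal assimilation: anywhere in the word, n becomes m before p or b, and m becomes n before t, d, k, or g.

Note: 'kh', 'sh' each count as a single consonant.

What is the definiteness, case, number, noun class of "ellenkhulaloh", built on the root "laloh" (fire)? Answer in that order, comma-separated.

definite, locative, plural, class II

Segment: el-le-n-khu-laloh.
definiteness: khu- → definite.
case: n- → locative.
number: le- → plural.
noun class: el- → class II.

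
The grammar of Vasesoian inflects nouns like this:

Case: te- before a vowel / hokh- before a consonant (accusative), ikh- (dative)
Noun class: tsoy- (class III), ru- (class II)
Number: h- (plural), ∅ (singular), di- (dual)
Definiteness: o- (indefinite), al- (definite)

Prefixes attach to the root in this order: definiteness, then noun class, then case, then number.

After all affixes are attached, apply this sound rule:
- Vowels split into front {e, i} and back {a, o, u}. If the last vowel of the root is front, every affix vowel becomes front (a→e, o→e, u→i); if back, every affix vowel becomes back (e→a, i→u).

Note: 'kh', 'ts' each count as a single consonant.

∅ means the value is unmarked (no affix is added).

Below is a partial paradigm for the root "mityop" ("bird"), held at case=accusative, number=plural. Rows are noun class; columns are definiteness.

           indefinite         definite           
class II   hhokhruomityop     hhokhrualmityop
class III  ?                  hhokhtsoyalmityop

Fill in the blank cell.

Attach definiteness indefinite o- → omityop.
Attach noun class class III tsoy- → tsoyomityop.
Attach case accusative hokh- (before consonant 'ts') → hokhtsoyomityop.
Attach number plural h- → hhokhtsoyomityop.
Vowel harmony: no change.

hhokhtsoyomityop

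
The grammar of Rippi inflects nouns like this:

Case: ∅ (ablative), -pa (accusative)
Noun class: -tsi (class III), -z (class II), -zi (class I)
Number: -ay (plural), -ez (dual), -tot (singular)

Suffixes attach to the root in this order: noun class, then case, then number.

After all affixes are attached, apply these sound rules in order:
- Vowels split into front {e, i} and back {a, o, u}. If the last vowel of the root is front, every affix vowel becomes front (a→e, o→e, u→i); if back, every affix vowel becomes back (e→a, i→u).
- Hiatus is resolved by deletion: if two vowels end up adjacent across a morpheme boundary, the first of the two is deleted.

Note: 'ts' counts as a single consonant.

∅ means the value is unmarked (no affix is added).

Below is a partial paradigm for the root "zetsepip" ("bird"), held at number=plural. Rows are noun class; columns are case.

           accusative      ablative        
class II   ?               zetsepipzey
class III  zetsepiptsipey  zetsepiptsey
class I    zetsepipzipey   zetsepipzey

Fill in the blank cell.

Attach noun class class II -z → zetsepipz.
Attach case accusative -pa → zetsepipzpa.
Attach number plural -ay → zetsepipzpaay.
Apply vowel harmony: zetsepipzpaay → zetsepipzpeey.
Apply vowel deletion: zetsepipzpeey → zetsepipzpey.

zetsepipzpey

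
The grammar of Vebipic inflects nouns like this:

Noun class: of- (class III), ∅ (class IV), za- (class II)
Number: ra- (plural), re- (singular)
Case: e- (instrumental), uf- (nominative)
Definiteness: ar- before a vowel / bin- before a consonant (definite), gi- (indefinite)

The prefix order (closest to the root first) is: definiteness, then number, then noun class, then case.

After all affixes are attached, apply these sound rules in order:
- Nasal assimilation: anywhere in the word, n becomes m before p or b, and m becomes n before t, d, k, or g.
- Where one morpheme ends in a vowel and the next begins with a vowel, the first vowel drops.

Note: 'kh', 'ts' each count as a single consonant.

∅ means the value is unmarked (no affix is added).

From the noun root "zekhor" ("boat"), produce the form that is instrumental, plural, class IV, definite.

erabinzekhor

Attach definiteness definite bin- (before consonant 'z') → binzekhor.
Attach number plural ra- → rabinzekhor.
noun class = class IV: zero marking, form stays rabinzekhor.
Attach case instrumental e- → erabinzekhor.
Nasal assimilation: no change.
Vowel deletion: no change.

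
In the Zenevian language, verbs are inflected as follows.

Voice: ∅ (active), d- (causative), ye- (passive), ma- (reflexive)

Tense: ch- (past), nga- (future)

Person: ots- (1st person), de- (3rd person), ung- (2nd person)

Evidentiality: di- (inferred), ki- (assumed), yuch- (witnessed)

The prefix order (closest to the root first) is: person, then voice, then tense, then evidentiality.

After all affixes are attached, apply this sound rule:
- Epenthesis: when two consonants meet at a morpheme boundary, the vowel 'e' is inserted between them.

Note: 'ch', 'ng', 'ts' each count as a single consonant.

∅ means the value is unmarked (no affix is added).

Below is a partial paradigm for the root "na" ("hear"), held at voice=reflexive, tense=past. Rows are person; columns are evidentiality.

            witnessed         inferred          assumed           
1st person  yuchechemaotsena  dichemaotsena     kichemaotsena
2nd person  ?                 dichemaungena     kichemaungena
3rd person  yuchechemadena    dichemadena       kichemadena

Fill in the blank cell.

Attach person 2nd person ung- → ungna.
Attach voice reflexive ma- → maungna.
Attach tense past ch- → chmaungna.
Attach evidentiality witnessed yuch- → yuchchmaungna.
Apply epenthesis: yuchchmaungna → yuchechemaungena.

yuchechemaungena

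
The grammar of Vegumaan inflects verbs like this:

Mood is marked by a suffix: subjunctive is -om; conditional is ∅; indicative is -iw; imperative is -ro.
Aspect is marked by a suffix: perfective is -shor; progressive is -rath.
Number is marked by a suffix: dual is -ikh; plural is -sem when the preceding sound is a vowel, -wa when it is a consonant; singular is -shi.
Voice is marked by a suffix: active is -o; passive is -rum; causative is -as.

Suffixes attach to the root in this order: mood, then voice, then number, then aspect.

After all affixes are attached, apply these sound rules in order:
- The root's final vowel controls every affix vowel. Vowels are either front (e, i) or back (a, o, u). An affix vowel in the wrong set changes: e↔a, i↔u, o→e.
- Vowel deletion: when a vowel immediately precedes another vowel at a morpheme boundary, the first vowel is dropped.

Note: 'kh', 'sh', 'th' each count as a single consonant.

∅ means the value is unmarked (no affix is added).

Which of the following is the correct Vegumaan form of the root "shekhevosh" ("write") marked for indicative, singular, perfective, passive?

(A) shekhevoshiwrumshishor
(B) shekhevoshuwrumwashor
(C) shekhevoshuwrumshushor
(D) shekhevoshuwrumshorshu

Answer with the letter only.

C

Attach mood indicative -iw → shekhevoshiw.
Attach voice passive -rum → shekhevoshiwrum.
Attach number singular -shi → shekhevoshiwrumshi.
Attach aspect perfective -shor → shekhevoshiwrumshishor.
Apply vowel harmony: shekhevoshiwrumshishor → shekhevoshuwrumshushor.
Vowel deletion: no change.
So the correct form is shekhevoshuwrumshushor, option (C).
(D) shekhevoshuwrumshorshu is wrong: it has the affixes in the wrong order.
(B) shekhevoshuwrumwashor is wrong: it uses plural instead of singular for number.
(A) shekhevoshiwrumshishor is wrong: it fails to apply the sound rule(s).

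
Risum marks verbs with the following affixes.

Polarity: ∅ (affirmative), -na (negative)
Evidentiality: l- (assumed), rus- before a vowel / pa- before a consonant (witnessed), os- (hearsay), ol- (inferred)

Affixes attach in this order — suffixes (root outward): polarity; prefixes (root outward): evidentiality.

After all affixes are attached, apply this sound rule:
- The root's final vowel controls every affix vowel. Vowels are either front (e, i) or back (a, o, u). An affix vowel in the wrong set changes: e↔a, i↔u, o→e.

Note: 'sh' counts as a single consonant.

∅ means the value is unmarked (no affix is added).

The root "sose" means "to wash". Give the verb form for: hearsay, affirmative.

essose

polarity = affirmative: zero marking, form stays sose.
Attach evidentiality hearsay os- → ossose.
Apply vowel harmony: ossose → essose.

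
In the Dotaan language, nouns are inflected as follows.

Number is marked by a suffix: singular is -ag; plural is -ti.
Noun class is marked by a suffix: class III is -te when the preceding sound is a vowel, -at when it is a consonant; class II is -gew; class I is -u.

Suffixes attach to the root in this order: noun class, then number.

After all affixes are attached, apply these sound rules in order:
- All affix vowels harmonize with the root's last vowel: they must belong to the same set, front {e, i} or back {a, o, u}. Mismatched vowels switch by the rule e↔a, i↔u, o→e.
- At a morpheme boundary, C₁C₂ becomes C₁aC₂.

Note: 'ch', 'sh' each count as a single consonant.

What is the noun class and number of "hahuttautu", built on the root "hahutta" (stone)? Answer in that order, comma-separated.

Segment: hahutta-u-ti.
noun class: -u → class I.
number: -ti → plural.

class I, plural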